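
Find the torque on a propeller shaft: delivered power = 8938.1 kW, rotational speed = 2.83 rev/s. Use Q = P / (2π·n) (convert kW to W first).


Formula: Q = P_W / (2 * pi * n)
Step 1 — P_W = 8938.1 kW * 1000 = 8938100.0 W
Step 2 — 2 * pi * n = 2 * pi * 2.83 = 17.781414
Step 3 — Q = 8938100.0 / 17.781414 ≈ 502670 N·m (5 s.f.)

502670 N·m


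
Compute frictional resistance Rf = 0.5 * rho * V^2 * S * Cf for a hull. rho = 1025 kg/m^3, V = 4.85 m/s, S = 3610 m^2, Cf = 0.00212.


Formula: Rf = 0.5 * rho * V^2 * S * Cf
Step 1 — V^2 = 4.85^2 = 23.5225
Step 2 — 0.5 * rho * V^2 = 0.5 * 1025 * 23.5225 = 12055.28125
Step 3 — Rf = 12055.28125 * 3610 * 0.00212 ≈ 92261 N (5 s.f.)

92261 N


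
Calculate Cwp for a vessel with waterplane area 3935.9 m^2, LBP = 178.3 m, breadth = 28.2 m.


Formula: Cwp = Aw / (L * B)
Step 1 — L * B = 178.3 * 28.2 = 5028.06 m^2
Step 2 — Cwp = 3935.9 / 5028.06 ≈ 0.78279 (5 s.f.)

0.78279


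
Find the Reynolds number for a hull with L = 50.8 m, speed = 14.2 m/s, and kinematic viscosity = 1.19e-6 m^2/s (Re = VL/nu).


Formula: Re = V * L / nu
Step 1 — V * L = 14.2 * 50.8 = 721.36 m^2/s
Step 2 — Re = 721.36 / 1.19e-6 = 6.06e+08

6.06e+08


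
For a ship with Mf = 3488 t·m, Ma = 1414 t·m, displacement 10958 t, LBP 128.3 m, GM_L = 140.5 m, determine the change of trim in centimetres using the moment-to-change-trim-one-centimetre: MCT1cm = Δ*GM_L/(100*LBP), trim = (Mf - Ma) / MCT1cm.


Formula: net trimming moment = Mf - Ma; MCT1cm = Δ*GM_L/(100*LBP); trim = net moment / MCT1cm
Step 1 — net trimming moment = 3488 - 1414 = 2074 t·m
Step 2 — MCT1cm = 10958 * 140.5 / (100 * 128.3) = 119.9999 t·m/cm
Step 3 — trim = 2074 / 119.9999 ≈ 17.283 cm (5 s.f.)

17.283 cm


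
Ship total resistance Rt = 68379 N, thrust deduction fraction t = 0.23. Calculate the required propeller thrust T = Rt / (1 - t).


Formula: T = Rt / (1 - t)
Step 1 — (1 - t) = 1 - 0.23 = 0.77
Step 2 — T = 68379 / 0.77 ≈ 88804 N (5 s.f.)

88804 N


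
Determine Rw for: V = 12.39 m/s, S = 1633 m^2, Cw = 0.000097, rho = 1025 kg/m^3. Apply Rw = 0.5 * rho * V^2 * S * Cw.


Formula: Rw = 0.5 * rho * V^2 * S * Cw
Step 1 — V^2 = 12.39^2 = 153.5121
Step 2 — 0.5 * rho * V^2 = 0.5 * 1025 * 153.5121 = 78674.95125
Step 3 — Rw = 78674.95125 * 1633 * 0.000097 ≈ 12462 N (5 s.f.)

12462 N


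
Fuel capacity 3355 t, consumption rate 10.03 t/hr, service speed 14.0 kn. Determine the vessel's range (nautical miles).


Formula: endurance = fuel / rate; range = endurance * speed
Step 1 — endurance = 3355 / 10.03 = 334.4965 hours
Step 2 — range = 334.4965 * 14.0 ≈ 4683.0 nautical miles (5 s.f.)

4683.0 NM


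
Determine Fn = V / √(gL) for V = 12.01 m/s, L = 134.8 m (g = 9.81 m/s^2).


Formula: Fn = V / sqrt(g * L)
Step 1 — g * L = 9.81 * 134.8 = 1322.388
Step 2 — sqrt(g * L) = sqrt(1322.388) = 36.364653
Step 3 — Fn = 12.01 / 36.364653 ≈ 0.33027 (5 s.f.)

0.33027


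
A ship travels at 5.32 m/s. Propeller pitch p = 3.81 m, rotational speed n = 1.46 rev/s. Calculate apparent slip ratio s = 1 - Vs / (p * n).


Formula: s = 1 - Vs / (p * n)
Step 1 — p * n = 3.81 * 1.46 = 5.5626
Step 2 — Vs / (p*n) = 5.32 / 5.5626 = 0.956387 (6 d.p.)
Step 3 — s = 1 - 0.956387 = 0.043613

0.043613


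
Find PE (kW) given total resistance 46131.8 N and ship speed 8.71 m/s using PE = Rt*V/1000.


Formula: PE = Rt * V / 1000 (kW)
Step 1 — PE (W) = 46131.8 * 8.71 = 401807.978 W
Step 2 — PE (kW) = 401807.978 / 1000 ≈ 401.81 kW (5 s.f.)

401.81 kW


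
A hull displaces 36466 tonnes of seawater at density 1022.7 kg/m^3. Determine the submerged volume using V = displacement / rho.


Formula: V = mass / rho
Step 1 — convert tonnes to kg: 36466 t * 1000 = 36466000 kg
Step 2 — V = 36466000 / 1022.7 ≈ 35657 m^3 (5 s.f.)

35657 m^3


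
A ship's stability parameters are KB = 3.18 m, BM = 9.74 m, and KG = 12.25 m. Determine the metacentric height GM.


Formula: GM = KB + BM - KG
Step 1 — KM = KB + BM = 3.18 + 9.74 = 12.92 m
Step 2 — GM = KM - KG = 12.92 - 12.25 = 0.67 m

0.67 m


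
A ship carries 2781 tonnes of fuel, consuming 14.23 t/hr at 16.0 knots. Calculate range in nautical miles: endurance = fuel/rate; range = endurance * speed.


Formula: endurance = fuel / rate; range = endurance * speed
Step 1 — endurance = 2781 / 14.23 = 195.4322 hours
Step 2 — range = 195.4322 * 16.0 ≈ 3126.9 nautical miles (5 s.f.)

3126.9 NM


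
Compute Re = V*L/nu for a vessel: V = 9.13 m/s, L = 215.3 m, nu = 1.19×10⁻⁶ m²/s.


Formula: Re = V * L / nu
Step 1 — V * L = 9.13 * 215.3 = 1965.689 m^2/s
Step 2 — Re = 1965.689 / 1.19e-6 = 1.65e+09

1.65e+09


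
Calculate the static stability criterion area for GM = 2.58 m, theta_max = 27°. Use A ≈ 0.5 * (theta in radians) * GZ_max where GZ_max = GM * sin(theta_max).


Formula: GZ_max = GM * sin(theta); Area = 0.5 * theta_rad * GZ_max
Step 1 — GZ_max = 2.58 * sin(27°) = 2.58 * 0.45399 = 1.171294 m
Step 2 — theta_rad = 27 * pi/180 = 0.471239 rad
Step 3 — Area = 0.5 * 0.471239 * 1.171294 ≈ 0.27598 m·rad (5 s.f.)

0.27598 m·rad


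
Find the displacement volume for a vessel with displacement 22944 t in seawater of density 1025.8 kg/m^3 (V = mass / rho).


Formula: V = mass / rho
Step 1 — convert tonnes to kg: 22944 t * 1000 = 22944000 kg
Step 2 — V = 22944000 / 1025.8 ≈ 22367 m^3 (5 s.f.)

22367 m^3


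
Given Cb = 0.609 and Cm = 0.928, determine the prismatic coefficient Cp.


Formula: Cp = Cb / Cm
Substituting: Cp = 0.609 / 0.928
Result: Cp ≈ 0.65625 (5 s.f.)

0.65625


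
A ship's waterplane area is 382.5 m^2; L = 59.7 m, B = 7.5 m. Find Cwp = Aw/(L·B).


Formula: Cwp = Aw / (L * B)
Step 1 — L * B = 59.7 * 7.5 = 447.75 m^2
Step 2 — Cwp = 382.5 / 447.75 ≈ 0.85427 (5 s.f.)

0.85427


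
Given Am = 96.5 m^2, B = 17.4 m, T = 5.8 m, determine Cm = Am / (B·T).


Formula: Cm = Am / (B * T)
Step 1 — B * T = 17.4 * 5.8 = 100.92 m^2
Step 2 — Cm = 96.5 / 100.92 ≈ 0.95620 (5 s.f.)

0.95620


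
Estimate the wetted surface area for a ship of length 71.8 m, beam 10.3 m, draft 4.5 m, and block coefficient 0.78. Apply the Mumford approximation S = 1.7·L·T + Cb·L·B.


Formula: S = 1.7*L*T + V/T with V = Cb*L*B*T, i.e. S = L * (1.7*T + Cb*B)
Step 1 — 1.7*T = 1.7 * 4.5 = 7.65 m
Step 2 — Cb*B = 0.78 * 10.3 = 8.034 m
Step 3 — 1.7*T + Cb*B = 7.65 + 8.034 = 15.684 m
Step 4 — S = 71.8 * 15.684 ≈ 1126.1 m^2 (5 s.f.)

1126.1 m^2


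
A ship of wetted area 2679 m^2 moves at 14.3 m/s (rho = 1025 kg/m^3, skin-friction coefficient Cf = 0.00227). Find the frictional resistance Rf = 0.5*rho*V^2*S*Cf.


Formula: Rf = 0.5 * rho * V^2 * S * Cf
Step 1 — V^2 = 14.3^2 = 204.49
Step 2 — 0.5 * rho * V^2 = 0.5 * 1025 * 204.49 = 104801.125
Step 3 — Rf = 104801.125 * 2679 * 0.00227 ≈ 637330 N (5 s.f.)

637330 N


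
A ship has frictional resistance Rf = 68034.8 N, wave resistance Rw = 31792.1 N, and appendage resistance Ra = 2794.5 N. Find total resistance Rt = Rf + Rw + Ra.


Formula: Rt = Rf + Rw + Ra
Substituting: Rt = 68034.8 + 31792.1 + 2794.5
Result: Rt = 102621.4 N

102621.4 N


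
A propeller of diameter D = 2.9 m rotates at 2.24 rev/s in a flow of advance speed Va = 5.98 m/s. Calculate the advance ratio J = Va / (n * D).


Formula: J = Va / (n * D)
Step 1 — n * D = 2.24 * 2.9 = 6.496
Step 2 — J = 5.98 / 6.496 ≈ 0.92057 (5 s.f.)

0.92057


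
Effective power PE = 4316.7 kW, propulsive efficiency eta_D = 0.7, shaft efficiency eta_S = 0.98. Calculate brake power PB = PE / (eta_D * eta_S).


Formula: PB = PE / (eta_D * eta_S)
Step 1 — combined efficiency = eta_D * eta_S = 0.7 * 0.98 = 0.686
Step 2 — PB = 4316.7 / 0.686 ≈ 6292.6 kW (5 s.f.)

6292.6 kW


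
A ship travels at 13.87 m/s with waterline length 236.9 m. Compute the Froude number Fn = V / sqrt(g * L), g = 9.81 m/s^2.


Formula: Fn = V / sqrt(g * L)
Step 1 — g * L = 9.81 * 236.9 = 2323.989
Step 2 — sqrt(g * L) = sqrt(2323.989) = 48.207769
Step 3 — Fn = 13.87 / 48.207769 ≈ 0.28771 (5 s.f.)

0.28771


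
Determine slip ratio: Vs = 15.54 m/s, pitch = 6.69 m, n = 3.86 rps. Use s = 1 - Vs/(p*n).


Formula: s = 1 - Vs / (p * n)
Step 1 — p * n = 6.69 * 3.86 = 25.8234
Step 2 — Vs / (p*n) = 15.54 / 25.8234 = 0.60178 (6 d.p.)
Step 3 — s = 1 - 0.60178 = 0.39822

0.39822


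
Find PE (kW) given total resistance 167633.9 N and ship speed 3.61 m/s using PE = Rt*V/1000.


Formula: PE = Rt * V / 1000 (kW)
Step 1 — PE (W) = 167633.9 * 3.61 = 605158.379 W
Step 2 — PE (kW) = 605158.379 / 1000 ≈ 605.16 kW (5 s.f.)

605.16 kW


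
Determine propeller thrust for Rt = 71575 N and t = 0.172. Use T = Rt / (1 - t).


Formula: T = Rt / (1 - t)
Step 1 — (1 - t) = 1 - 0.172 = 0.828
Step 2 — T = 71575 / 0.828 ≈ 86443 N (5 s.f.)

86443 N


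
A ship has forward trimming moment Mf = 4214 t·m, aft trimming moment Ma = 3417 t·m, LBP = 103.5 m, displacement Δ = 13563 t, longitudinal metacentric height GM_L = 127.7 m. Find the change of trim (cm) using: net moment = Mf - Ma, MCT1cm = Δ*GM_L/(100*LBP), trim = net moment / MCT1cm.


Formula: net trimming moment = Mf - Ma; MCT1cm = Δ*GM_L/(100*LBP); trim = net moment / MCT1cm
Step 1 — net trimming moment = 4214 - 3417 = 797 t·m
Step 2 — MCT1cm = 13563 * 127.7 / (100 * 103.5) = 167.3425 t·m/cm
Step 3 — trim = 797 / 167.3425 ≈ 4.7627 cm (5 s.f.)

4.7627 cm


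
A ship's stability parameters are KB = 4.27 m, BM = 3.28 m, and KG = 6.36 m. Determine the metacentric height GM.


Formula: GM = KB + BM - KG
Step 1 — KM = KB + BM = 4.27 + 3.28 = 7.55 m
Step 2 — GM = KM - KG = 7.55 - 6.36 = 1.19 m

1.19 m


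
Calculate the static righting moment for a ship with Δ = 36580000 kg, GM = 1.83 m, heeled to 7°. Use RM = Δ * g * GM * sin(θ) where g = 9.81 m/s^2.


Formula: GZ = GM * sin(theta); RM = disp * g * GZ
Step 1 — GZ = 1.83 * sin(7°) = 1.83 * 0.121869 = 0.22302 m
Step 2 — RM = 36580000 * 9.81 * 0.22302 ≈ 80031000 N·m (5 s.f.)

80031000 N·m


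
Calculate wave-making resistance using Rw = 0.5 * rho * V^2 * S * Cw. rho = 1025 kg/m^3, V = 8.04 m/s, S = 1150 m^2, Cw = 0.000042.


Formula: Rw = 0.5 * rho * V^2 * S * Cw
Step 1 — V^2 = 8.04^2 = 64.6416
Step 2 — 0.5 * rho * V^2 = 0.5 * 1025 * 64.6416 = 33128.82
Step 3 — Rw = 33128.82 * 1150 * 0.000042 ≈ 1600.1 N (5 s.f.)

1600.1 N


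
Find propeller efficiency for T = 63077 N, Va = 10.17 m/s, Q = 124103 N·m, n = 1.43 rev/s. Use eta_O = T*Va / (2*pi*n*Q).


Formula: eta = T * Va / (2 * pi * n * Q)
Step 1 — numerator = T * Va = 63077 * 10.17 = 641493.09
Step 2 — 2 * pi * n = 2 * pi * 1.43 = 8.984955
Step 3 — denominator = 8.984955 * 124103 = 1115059.87
Step 4 — eta = 641493.09 / 1115059.87 ≈ 0.57530 (5 s.f.)

0.57530


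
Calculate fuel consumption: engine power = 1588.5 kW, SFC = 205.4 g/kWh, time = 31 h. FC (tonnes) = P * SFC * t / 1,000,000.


Formula: FC (tonnes) = P * SFC * t / 1,000,000
Step 1 — P * SFC * t = 1588.5 * 205.4 * 31 = 10114614.9 g
Step 2 — FC (tonnes) = 10114614.9 / 1,000,000 ≈ 10.115 tonnes (5 s.f.)

10.115 tonnes


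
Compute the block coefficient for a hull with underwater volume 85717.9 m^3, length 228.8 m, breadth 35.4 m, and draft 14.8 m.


Formula: Cb = V / (L * B * T)
Step 1 — L * B * T = 228.8 * 35.4 * 14.8 = 119872.896 m^3
Step 2 — Cb = 85717.9 / 119872.896 ≈ 0.71507 (5 s.f.)

0.71507


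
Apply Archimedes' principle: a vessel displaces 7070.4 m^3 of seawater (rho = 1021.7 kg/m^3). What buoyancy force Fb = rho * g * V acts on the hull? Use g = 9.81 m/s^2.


Formula: Fb = rho * g * V
Substituting: Fb = 1021.7 * 9.81 * 7070.4
Intermediate: 1021.7 * 9.81 = 10022.877
Result: Fb = 10022.877 * 7070.4 ≈ 70866000 N (5 s.f.)

70866000 N


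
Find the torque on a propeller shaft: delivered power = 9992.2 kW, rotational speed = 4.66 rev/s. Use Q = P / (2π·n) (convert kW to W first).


Formula: Q = P_W / (2 * pi * n)
Step 1 — P_W = 9992.2 kW * 1000 = 9992200.0 W
Step 2 — 2 * pi * n = 2 * pi * 4.66 = 29.279644
Step 3 — Q = 9992200.0 / 29.279644 ≈ 341270 N·m (5 s.f.)

341270 N·m


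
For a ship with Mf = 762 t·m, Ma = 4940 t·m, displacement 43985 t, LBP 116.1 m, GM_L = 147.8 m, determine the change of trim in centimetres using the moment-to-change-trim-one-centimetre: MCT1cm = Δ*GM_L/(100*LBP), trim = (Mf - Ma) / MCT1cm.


Formula: net trimming moment = Mf - Ma; MCT1cm = Δ*GM_L/(100*LBP); trim = net moment / MCT1cm
Step 1 — net trimming moment = 762 - 4940 = -4178 t·m
Step 2 — MCT1cm = 43985 * 147.8 / (100 * 116.1) = 559.9469 t·m/cm
Step 3 — trim = -4178 / 559.9469 ≈ -7.4614 cm (5 s.f.)

-7.4614 cm


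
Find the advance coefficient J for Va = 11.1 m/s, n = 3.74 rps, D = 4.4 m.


Formula: J = Va / (n * D)
Step 1 — n * D = 3.74 * 4.4 = 16.456
Step 2 — J = 11.1 / 16.456 ≈ 0.67453 (5 s.f.)

0.67453


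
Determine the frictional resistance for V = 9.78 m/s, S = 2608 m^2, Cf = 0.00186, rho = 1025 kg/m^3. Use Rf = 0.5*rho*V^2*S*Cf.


Formula: Rf = 0.5 * rho * V^2 * S * Cf
Step 1 — V^2 = 9.78^2 = 95.6484
Step 2 — 0.5 * rho * V^2 = 0.5 * 1025 * 95.6484 = 49019.805
Step 3 — Rf = 49019.805 * 2608 * 0.00186 ≈ 237790 N (5 s.f.)

237790 N


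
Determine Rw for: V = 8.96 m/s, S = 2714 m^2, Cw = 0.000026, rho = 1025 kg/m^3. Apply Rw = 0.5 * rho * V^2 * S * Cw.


Formula: Rw = 0.5 * rho * V^2 * S * Cw
Step 1 — V^2 = 8.96^2 = 80.2816
Step 2 — 0.5 * rho * V^2 = 0.5 * 1025 * 80.2816 = 41144.32
Step 3 — Rw = 41144.32 * 2714 * 0.000026 ≈ 2903.3 N (5 s.f.)

2903.3 N


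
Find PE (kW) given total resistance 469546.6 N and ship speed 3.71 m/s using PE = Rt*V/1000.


Formula: PE = Rt * V / 1000 (kW)
Step 1 — PE (W) = 469546.6 * 3.71 = 1742017.886 W
Step 2 — PE (kW) = 1742017.886 / 1000 ≈ 1742.0 kW (5 s.f.)

1742.0 kW


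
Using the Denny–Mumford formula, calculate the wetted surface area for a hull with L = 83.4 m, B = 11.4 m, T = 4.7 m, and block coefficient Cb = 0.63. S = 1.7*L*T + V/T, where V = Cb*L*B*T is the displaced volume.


Formula: S = 1.7*L*T + V/T with V = Cb*L*B*T, i.e. S = L * (1.7*T + Cb*B)
Step 1 — 1.7*T = 1.7 * 4.7 = 7.99 m
Step 2 — Cb*B = 0.63 * 11.4 = 7.182 m
Step 3 — 1.7*T + Cb*B = 7.99 + 7.182 = 15.172 m
Step 4 — S = 83.4 * 15.172 ≈ 1265.3 m^2 (5 s.f.)

1265.3 m^2


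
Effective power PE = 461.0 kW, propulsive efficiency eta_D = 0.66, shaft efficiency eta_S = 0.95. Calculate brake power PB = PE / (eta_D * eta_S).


Formula: PB = PE / (eta_D * eta_S)
Step 1 — combined efficiency = eta_D * eta_S = 0.66 * 0.95 = 0.627
Step 2 — PB = 461.0 / 0.627 ≈ 735.25 kW (5 s.f.)

735.25 kW


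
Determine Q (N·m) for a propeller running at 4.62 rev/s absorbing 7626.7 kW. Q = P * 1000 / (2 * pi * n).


Formula: Q = P_W / (2 * pi * n)
Step 1 — P_W = 7626.7 kW * 1000 = 7626700.0 W
Step 2 — 2 * pi * n = 2 * pi * 4.62 = 29.028316
Step 3 — Q = 7626700.0 / 29.028316 ≈ 262730 N·m (5 s.f.)

262730 N·m


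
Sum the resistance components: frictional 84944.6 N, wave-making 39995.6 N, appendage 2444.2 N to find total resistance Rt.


Formula: Rt = Rf + Rw + Ra
Substituting: Rt = 84944.6 + 39995.6 + 2444.2
Result: Rt = 127384.4 N

127384.4 N


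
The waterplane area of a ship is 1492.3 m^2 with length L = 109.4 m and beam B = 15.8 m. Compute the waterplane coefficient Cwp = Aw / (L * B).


Formula: Cwp = Aw / (L * B)
Step 1 — L * B = 109.4 * 15.8 = 1728.52 m^2
Step 2 — Cwp = 1492.3 / 1728.52 ≈ 0.86334 (5 s.f.)

0.86334


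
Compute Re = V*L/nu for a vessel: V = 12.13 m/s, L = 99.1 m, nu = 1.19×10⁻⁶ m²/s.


Formula: Re = V * L / nu
Step 1 — V * L = 12.13 * 99.1 = 1202.083 m^2/s
Step 2 — Re = 1202.083 / 1.19e-6 = 1.01e+09

1.01e+09


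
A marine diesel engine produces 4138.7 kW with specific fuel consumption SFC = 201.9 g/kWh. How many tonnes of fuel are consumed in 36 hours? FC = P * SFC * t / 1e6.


Formula: FC (tonnes) = P * SFC * t / 1,000,000
Step 1 — P * SFC * t = 4138.7 * 201.9 * 36 = 30081727.08 g
Step 2 — FC (tonnes) = 30081727.08 / 1,000,000 ≈ 30.082 tonnes (5 s.f.)

30.082 tonnes


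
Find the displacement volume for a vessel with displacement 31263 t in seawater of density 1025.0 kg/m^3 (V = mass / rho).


Formula: V = mass / rho
Step 1 — convert tonnes to kg: 31263 t * 1000 = 31263000 kg
Step 2 — V = 31263000 / 1025.0 ≈ 30500 m^3 (5 s.f.)

30500 m^3


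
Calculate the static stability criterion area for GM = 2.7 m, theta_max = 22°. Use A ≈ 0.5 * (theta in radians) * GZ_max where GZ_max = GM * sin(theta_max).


Formula: GZ_max = GM * sin(theta); Area = 0.5 * theta_rad * GZ_max
Step 1 — GZ_max = 2.7 * sin(22°) = 2.7 * 0.374607 = 1.011439 m
Step 2 — theta_rad = 22 * pi/180 = 0.383972 rad
Step 3 — Area = 0.5 * 0.383972 * 1.011439 ≈ 0.19418 m·rad (5 s.f.)

0.19418 m·rad


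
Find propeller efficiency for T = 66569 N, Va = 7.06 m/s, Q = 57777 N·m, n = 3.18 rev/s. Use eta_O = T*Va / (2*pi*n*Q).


Formula: eta = T * Va / (2 * pi * n * Q)
Step 1 — numerator = T * Va = 66569 * 7.06 = 469977.14
Step 2 — 2 * pi * n = 2 * pi * 3.18 = 19.980529
Step 3 — denominator = 19.980529 * 57777 = 1154415.02
Step 4 — eta = 469977.14 / 1154415.02 ≈ 0.40711 (5 s.f.)

0.40711


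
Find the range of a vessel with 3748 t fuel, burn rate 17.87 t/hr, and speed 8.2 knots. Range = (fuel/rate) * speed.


Formula: endurance = fuel / rate; range = endurance * speed
Step 1 — endurance = 3748 / 17.87 = 209.737 hours
Step 2 — range = 209.737 * 8.2 ≈ 1719.8 nautical miles (5 s.f.)

1719.8 NM


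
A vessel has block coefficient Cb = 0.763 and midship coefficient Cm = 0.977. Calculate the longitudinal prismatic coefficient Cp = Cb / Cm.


Formula: Cp = Cb / Cm
Substituting: Cp = 0.763 / 0.977
Result: Cp ≈ 0.78096 (5 s.f.)

0.78096


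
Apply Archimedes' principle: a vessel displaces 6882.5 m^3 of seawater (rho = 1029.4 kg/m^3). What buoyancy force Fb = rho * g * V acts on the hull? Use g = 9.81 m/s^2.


Formula: Fb = rho * g * V
Substituting: Fb = 1029.4 * 9.81 * 6882.5
Intermediate: 1029.4 * 9.81 = 10098.414
Result: Fb = 10098.414 * 6882.5 ≈ 69502000 N (5 s.f.)

69502000 N


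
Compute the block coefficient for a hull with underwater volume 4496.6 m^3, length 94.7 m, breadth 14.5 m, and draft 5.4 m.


Formula: Cb = V / (L * B * T)
Step 1 — L * B * T = 94.7 * 14.5 * 5.4 = 7415.01 m^3
Step 2 — Cb = 4496.6 / 7415.01 ≈ 0.60642 (5 s.f.)

0.60642


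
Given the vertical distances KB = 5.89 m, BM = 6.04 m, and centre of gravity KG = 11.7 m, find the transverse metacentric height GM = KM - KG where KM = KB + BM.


Formula: GM = KB + BM - KG
Step 1 — KM = KB + BM = 5.89 + 6.04 = 11.93 m
Step 2 — GM = KM - KG = 11.93 - 11.7 = 0.23 m

0.23 m


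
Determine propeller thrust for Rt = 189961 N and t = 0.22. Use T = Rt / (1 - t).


Formula: T = Rt / (1 - t)
Step 1 — (1 - t) = 1 - 0.22 = 0.78
Step 2 — T = 189961 / 0.78 ≈ 243540 N (5 s.f.)

243540 N


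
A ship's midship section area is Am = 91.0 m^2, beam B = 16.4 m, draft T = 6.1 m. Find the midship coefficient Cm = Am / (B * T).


Formula: Cm = Am / (B * T)
Step 1 — B * T = 16.4 * 6.1 = 100.04 m^2
Step 2 — Cm = 91.0 / 100.04 ≈ 0.90964 (5 s.f.)

0.90964


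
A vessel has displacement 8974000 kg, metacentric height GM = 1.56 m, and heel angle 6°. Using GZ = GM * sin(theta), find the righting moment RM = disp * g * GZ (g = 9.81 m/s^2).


Formula: GZ = GM * sin(theta); RM = disp * g * GZ
Step 1 — GZ = 1.56 * sin(6°) = 1.56 * 0.104528 = 0.163064 m
Step 2 — RM = 8974000 * 9.81 * 0.163064 ≈ 14355000 N·m (5 s.f.)

14355000 N·m


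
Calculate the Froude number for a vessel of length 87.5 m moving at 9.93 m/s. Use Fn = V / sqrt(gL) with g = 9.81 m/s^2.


Formula: Fn = V / sqrt(g * L)
Step 1 — g * L = 9.81 * 87.5 = 858.375
Step 2 — sqrt(g * L) = sqrt(858.375) = 29.298037
Step 3 — Fn = 9.93 / 29.298037 ≈ 0.33893 (5 s.f.)

0.33893


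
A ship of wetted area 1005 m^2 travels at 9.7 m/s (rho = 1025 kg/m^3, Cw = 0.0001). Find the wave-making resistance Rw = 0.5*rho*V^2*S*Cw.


Formula: Rw = 0.5 * rho * V^2 * S * Cw
Step 1 — V^2 = 9.7^2 = 94.09
Step 2 — 0.5 * rho * V^2 = 0.5 * 1025 * 94.09 = 48221.125
Step 3 — Rw = 48221.125 * 1005 * 0.0001 ≈ 4846.2 N (5 s.f.)

4846.2 N


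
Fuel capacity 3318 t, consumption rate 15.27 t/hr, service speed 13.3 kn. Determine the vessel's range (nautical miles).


Formula: endurance = fuel / rate; range = endurance * speed
Step 1 — endurance = 3318 / 15.27 = 217.2888 hours
Step 2 — range = 217.2888 * 13.3 ≈ 2889.9 nautical miles (5 s.f.)

2889.9 NM


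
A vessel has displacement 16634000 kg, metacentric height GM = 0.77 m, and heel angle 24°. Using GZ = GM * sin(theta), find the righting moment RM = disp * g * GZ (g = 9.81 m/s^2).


Formula: GZ = GM * sin(theta); RM = disp * g * GZ
Step 1 — GZ = 0.77 * sin(24°) = 0.77 * 0.406737 = 0.313187 m
Step 2 — RM = 16634000 * 9.81 * 0.313187 ≈ 51106000 N·m (5 s.f.)

51106000 N·m


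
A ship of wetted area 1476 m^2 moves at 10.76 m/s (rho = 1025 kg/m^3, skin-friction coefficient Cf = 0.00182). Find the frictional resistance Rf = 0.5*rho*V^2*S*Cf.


Formula: Rf = 0.5 * rho * V^2 * S * Cf
Step 1 — V^2 = 10.76^2 = 115.7776
Step 2 — 0.5 * rho * V^2 = 0.5 * 1025 * 115.7776 = 59336.02
Step 3 — Rf = 59336.02 * 1476 * 0.00182 ≈ 159400 N (5 s.f.)

159400 N


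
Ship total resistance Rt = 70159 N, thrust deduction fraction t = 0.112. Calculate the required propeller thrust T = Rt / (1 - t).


Formula: T = Rt / (1 - t)
Step 1 — (1 - t) = 1 - 0.112 = 0.888
Step 2 — T = 70159 / 0.888 ≈ 79008 N (5 s.f.)

79008 N


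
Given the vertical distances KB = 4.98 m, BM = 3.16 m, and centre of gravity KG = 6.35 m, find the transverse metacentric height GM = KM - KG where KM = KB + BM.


Formula: GM = KB + BM - KG
Step 1 — KM = KB + BM = 4.98 + 3.16 = 8.14 m
Step 2 — GM = KM - KG = 8.14 - 6.35 = 1.79 m

1.79 m


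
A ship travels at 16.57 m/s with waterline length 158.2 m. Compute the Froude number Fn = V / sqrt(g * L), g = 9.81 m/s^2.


Formula: Fn = V / sqrt(g * L)
Step 1 — g * L = 9.81 * 158.2 = 1551.942
Step 2 — sqrt(g * L) = sqrt(1551.942) = 39.394695
Step 3 — Fn = 16.57 / 39.394695 ≈ 0.42062 (5 s.f.)

0.42062


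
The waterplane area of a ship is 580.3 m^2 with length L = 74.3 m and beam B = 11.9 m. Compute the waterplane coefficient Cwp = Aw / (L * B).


Formula: Cwp = Aw / (L * B)
Step 1 — L * B = 74.3 * 11.9 = 884.17 m^2
Step 2 — Cwp = 580.3 / 884.17 ≈ 0.65632 (5 s.f.)

0.65632


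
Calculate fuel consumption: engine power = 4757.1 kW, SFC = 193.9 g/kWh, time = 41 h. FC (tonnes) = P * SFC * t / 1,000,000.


Formula: FC (tonnes) = P * SFC * t / 1,000,000
Step 1 — P * SFC * t = 4757.1 * 193.9 * 41 = 37818469.29 g
Step 2 — FC (tonnes) = 37818469.29 / 1,000,000 ≈ 37.818 tonnes (5 s.f.)

37.818 tonnes


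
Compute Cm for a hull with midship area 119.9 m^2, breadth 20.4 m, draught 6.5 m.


Formula: Cm = Am / (B * T)
Step 1 — B * T = 20.4 * 6.5 = 132.6 m^2
Step 2 — Cm = 119.9 / 132.6 ≈ 0.90422 (5 s.f.)

0.90422


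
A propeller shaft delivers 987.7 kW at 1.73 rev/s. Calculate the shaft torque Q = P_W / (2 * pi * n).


Formula: Q = P_W / (2 * pi * n)
Step 1 — P_W = 987.7 kW * 1000 = 987700.0 W
Step 2 — 2 * pi * n = 2 * pi * 1.73 = 10.869911
Step 3 — Q = 987700.0 / 10.869911 ≈ 90866 N·m (5 s.f.)

90866 N·m


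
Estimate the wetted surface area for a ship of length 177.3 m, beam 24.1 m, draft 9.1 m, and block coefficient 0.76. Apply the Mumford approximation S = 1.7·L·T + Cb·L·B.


Formula: S = 1.7*L*T + V/T with V = Cb*L*B*T, i.e. S = L * (1.7*T + Cb*B)
Step 1 — 1.7*T = 1.7 * 9.1 = 15.47 m
Step 2 — Cb*B = 0.76 * 24.1 = 18.316 m
Step 3 — 1.7*T + Cb*B = 15.47 + 18.316 = 33.786 m
Step 4 — S = 177.3 * 33.786 ≈ 5990.3 m^2 (5 s.f.)

5990.3 m^2


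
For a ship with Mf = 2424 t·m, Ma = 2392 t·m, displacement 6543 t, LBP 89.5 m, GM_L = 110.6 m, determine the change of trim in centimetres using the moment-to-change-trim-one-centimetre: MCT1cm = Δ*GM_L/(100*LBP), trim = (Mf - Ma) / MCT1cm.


Formula: net trimming moment = Mf - Ma; MCT1cm = Δ*GM_L/(100*LBP); trim = net moment / MCT1cm
Step 1 — net trimming moment = 2424 - 2392 = 32 t·m
Step 2 — MCT1cm = 6543 * 110.6 / (100 * 89.5) = 80.8554 t·m/cm
Step 3 — trim = 32 / 80.8554 ≈ 0.39577 cm (5 s.f.)

0.39577 cm


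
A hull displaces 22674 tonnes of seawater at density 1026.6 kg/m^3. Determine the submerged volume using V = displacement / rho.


Formula: V = mass / rho
Step 1 — convert tonnes to kg: 22674 t * 1000 = 22674000 kg
Step 2 — V = 22674000 / 1026.6 ≈ 22086 m^3 (5 s.f.)

22086 m^3


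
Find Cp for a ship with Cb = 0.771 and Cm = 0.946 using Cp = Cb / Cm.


Formula: Cp = Cb / Cm
Substituting: Cp = 0.771 / 0.946
Result: Cp ≈ 0.81501 (5 s.f.)

0.81501


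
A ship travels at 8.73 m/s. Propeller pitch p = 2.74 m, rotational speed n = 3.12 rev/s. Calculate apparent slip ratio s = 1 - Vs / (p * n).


Formula: s = 1 - Vs / (p * n)
Step 1 — p * n = 2.74 * 3.12 = 8.5488
Step 2 — Vs / (p*n) = 8.73 / 8.5488 = 1.021196 (6 d.p.)
Step 3 — s = 1 - 1.021196 = -0.021196

-0.021196


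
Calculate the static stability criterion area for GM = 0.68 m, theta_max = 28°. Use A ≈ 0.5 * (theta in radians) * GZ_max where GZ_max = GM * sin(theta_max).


Formula: GZ_max = GM * sin(theta); Area = 0.5 * theta_rad * GZ_max
Step 1 — GZ_max = 0.68 * sin(28°) = 0.68 * 0.469472 = 0.319241 m
Step 2 — theta_rad = 28 * pi/180 = 0.488692 rad
Step 3 — Area = 0.5 * 0.488692 * 0.319241 ≈ 0.078005 m·rad (5 s.f.)

0.078005 m·rad


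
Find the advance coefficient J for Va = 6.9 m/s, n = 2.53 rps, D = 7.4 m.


Formula: J = Va / (n * D)
Step 1 — n * D = 2.53 * 7.4 = 18.722
Step 2 — J = 6.9 / 18.722 ≈ 0.36855 (5 s.f.)

0.36855


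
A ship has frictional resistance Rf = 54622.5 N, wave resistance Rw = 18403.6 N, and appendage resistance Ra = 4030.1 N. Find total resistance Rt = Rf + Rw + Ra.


Formula: Rt = Rf + Rw + Ra
Substituting: Rt = 54622.5 + 18403.6 + 4030.1
Result: Rt = 77056.2 N

77056.2 N


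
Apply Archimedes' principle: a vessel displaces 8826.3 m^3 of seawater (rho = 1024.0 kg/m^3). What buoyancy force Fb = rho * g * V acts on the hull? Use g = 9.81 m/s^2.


Formula: Fb = rho * g * V
Substituting: Fb = 1024.0 * 9.81 * 8826.3
Intermediate: 1024.0 * 9.81 = 10045.44
Result: Fb = 10045.44 * 8826.3 ≈ 88664000 N (5 s.f.)

88664000 N


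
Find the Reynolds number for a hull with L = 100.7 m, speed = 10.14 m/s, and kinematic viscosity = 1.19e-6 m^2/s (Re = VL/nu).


Formula: Re = V * L / nu
Step 1 — V * L = 10.14 * 100.7 = 1021.098 m^2/s
Step 2 — Re = 1021.098 / 1.19e-6 = 8.58e+08

8.58e+08


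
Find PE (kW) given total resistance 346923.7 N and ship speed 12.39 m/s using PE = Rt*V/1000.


Formula: PE = Rt * V / 1000 (kW)
Step 1 — PE (W) = 346923.7 * 12.39 = 4298384.643 W
Step 2 — PE (kW) = 4298384.643 / 1000 ≈ 4298.4 kW (5 s.f.)

4298.4 kW


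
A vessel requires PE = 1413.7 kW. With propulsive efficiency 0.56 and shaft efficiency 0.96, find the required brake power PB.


Formula: PB = PE / (eta_D * eta_S)
Step 1 — combined efficiency = eta_D * eta_S = 0.56 * 0.96 = 0.5376
Step 2 — PB = 1413.7 / 0.5376 ≈ 2629.7 kW (5 s.f.)

2629.7 kW


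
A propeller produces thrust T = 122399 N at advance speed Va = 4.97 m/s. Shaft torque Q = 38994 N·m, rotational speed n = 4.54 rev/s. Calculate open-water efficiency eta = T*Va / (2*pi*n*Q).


Formula: eta = T * Va / (2 * pi * n * Q)
Step 1 — numerator = T * Va = 122399 * 4.97 = 608323.03
Step 2 — 2 * pi * n = 2 * pi * 4.54 = 28.525661
Step 3 — denominator = 28.525661 * 38994 = 1112329.63
Step 4 — eta = 608323.03 / 1112329.63 ≈ 0.54689 (5 s.f.)

0.54689


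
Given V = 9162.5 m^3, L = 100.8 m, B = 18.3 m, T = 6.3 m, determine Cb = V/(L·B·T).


Formula: Cb = V / (L * B * T)
Step 1 — L * B * T = 100.8 * 18.3 * 6.3 = 11621.232 m^3
Step 2 — Cb = 9162.5 / 11621.232 ≈ 0.78843 (5 s.f.)

0.78843


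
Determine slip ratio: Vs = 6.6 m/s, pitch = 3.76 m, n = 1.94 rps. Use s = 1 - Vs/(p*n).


Formula: s = 1 - Vs / (p * n)
Step 1 — p * n = 3.76 * 1.94 = 7.2944
Step 2 — Vs / (p*n) = 6.6 / 7.2944 = 0.904804 (6 d.p.)
Step 3 — s = 1 - 0.904804 = 0.095196

0.095196


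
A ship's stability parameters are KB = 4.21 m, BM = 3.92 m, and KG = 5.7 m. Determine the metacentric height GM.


Formula: GM = KB + BM - KG
Step 1 — KM = KB + BM = 4.21 + 3.92 = 8.13 m
Step 2 — GM = KM - KG = 8.13 - 5.7 = 2.43 m

2.43 m


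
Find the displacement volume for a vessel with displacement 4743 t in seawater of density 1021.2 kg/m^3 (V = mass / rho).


Formula: V = mass / rho
Step 1 — convert tonnes to kg: 4743 t * 1000 = 4743000 kg
Step 2 — V = 4743000 / 1021.2 ≈ 4644.5 m^3 (5 s.f.)

4644.5 m^3


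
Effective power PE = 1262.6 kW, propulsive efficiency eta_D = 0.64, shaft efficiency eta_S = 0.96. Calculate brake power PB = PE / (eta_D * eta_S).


Formula: PB = PE / (eta_D * eta_S)
Step 1 — combined efficiency = eta_D * eta_S = 0.64 * 0.96 = 0.6144
Step 2 — PB = 1262.6 / 0.6144 ≈ 2055.0 kW (5 s.f.)

2055.0 kW


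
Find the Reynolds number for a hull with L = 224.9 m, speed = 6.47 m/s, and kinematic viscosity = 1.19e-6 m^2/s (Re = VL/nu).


Formula: Re = V * L / nu
Step 1 — V * L = 6.47 * 224.9 = 1455.103 m^2/s
Step 2 — Re = 1455.103 / 1.19e-6 = 1.22e+09

1.22e+09


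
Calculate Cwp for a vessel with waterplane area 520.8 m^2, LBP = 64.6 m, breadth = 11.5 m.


Formula: Cwp = Aw / (L * B)
Step 1 — L * B = 64.6 * 11.5 = 742.9 m^2
Step 2 — Cwp = 520.8 / 742.9 ≈ 0.70104 (5 s.f.)

0.70104


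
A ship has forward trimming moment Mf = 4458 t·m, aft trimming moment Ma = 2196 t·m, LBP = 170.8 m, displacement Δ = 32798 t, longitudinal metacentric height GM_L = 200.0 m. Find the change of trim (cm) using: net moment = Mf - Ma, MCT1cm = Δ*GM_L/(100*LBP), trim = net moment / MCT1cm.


Formula: net trimming moment = Mf - Ma; MCT1cm = Δ*GM_L/(100*LBP); trim = net moment / MCT1cm
Step 1 — net trimming moment = 4458 - 2196 = 2262 t·m
Step 2 — MCT1cm = 32798 * 200.0 / (100 * 170.8) = 384.0515 t·m/cm
Step 3 — trim = 2262 / 384.0515 ≈ 5.8898 cm (5 s.f.)

5.8898 cm


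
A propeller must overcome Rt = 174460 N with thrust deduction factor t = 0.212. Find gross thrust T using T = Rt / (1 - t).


Formula: T = Rt / (1 - t)
Step 1 — (1 - t) = 1 - 0.212 = 0.788
Step 2 — T = 174460 / 0.788 ≈ 221400 N (5 s.f.)

221400 N


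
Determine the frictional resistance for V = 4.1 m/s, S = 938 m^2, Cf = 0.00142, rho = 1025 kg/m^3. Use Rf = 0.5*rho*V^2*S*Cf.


Formula: Rf = 0.5 * rho * V^2 * S * Cf
Step 1 — V^2 = 4.1^2 = 16.81
Step 2 — 0.5 * rho * V^2 = 0.5 * 1025 * 16.81 = 8615.125
Step 3 — Rf = 8615.125 * 938 * 0.00142 ≈ 11475 N (5 s.f.)

11475 N


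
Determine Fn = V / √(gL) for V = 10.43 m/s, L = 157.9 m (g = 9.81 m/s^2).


Formula: Fn = V / sqrt(g * L)
Step 1 — g * L = 9.81 * 157.9 = 1548.999
Step 2 — sqrt(g * L) = sqrt(1548.999) = 39.357325
Step 3 — Fn = 10.43 / 39.357325 ≈ 0.26501 (5 s.f.)

0.26501


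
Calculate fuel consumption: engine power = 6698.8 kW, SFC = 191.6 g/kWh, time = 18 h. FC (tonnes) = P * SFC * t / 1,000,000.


Formula: FC (tonnes) = P * SFC * t / 1,000,000
Step 1 — P * SFC * t = 6698.8 * 191.6 * 18 = 23102821.44 g
Step 2 — FC (tonnes) = 23102821.44 / 1,000,000 ≈ 23.103 tonnes (5 s.f.)

23.103 tonnes


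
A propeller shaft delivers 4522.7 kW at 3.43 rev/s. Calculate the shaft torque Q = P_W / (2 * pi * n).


Formula: Q = P_W / (2 * pi * n)
Step 1 — P_W = 4522.7 kW * 1000 = 4522700.0 W
Step 2 — 2 * pi * n = 2 * pi * 3.43 = 21.551326
Step 3 — Q = 4522700.0 / 21.551326 ≈ 209860 N·m (5 s.f.)

209860 N·m


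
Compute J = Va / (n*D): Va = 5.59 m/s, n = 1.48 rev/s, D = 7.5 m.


Formula: J = Va / (n * D)
Step 1 — n * D = 1.48 * 7.5 = 11.1
Step 2 — J = 5.59 / 11.1 ≈ 0.50360 (5 s.f.)

0.50360


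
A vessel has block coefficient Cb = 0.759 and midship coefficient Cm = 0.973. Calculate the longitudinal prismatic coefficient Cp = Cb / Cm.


Formula: Cp = Cb / Cm
Substituting: Cp = 0.759 / 0.973
Result: Cp ≈ 0.78006 (5 s.f.)

0.78006


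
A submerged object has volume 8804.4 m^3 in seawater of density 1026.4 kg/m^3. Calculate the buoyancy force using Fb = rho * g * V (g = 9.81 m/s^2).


Formula: Fb = rho * g * V
Substituting: Fb = 1026.4 * 9.81 * 8804.4
Intermediate: 1026.4 * 9.81 = 10068.984
Result: Fb = 10068.984 * 8804.4 ≈ 88651000 N (5 s.f.)

88651000 N


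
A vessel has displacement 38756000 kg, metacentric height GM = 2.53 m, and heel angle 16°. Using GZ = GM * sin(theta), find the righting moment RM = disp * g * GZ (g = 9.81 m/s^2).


Formula: GZ = GM * sin(theta); RM = disp * g * GZ
Step 1 — GZ = 2.53 * sin(16°) = 2.53 * 0.275637 = 0.697362 m
Step 2 — RM = 38756000 * 9.81 * 0.697362 ≈ 265130000 N·m (5 s.f.)

265130000 N·m


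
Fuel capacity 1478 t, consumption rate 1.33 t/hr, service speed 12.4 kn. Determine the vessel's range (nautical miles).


Formula: endurance = fuel / rate; range = endurance * speed
Step 1 — endurance = 1478 / 1.33 = 1111.2782 hours
Step 2 — range = 1111.2782 * 12.4 ≈ 13780 nautical miles (5 s.f.)

13780 NM


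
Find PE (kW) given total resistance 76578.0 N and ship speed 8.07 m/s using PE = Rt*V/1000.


Formula: PE = Rt * V / 1000 (kW)
Step 1 — PE (W) = 76578.0 * 8.07 = 617984.46 W
Step 2 — PE (kW) = 617984.46 / 1000 ≈ 617.98 kW (5 s.f.)

617.98 kW


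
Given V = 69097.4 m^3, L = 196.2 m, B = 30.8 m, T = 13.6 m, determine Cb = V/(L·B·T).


Formula: Cb = V / (L * B * T)
Step 1 — L * B * T = 196.2 * 30.8 * 13.6 = 82184.256 m^3
Step 2 — Cb = 69097.4 / 82184.256 ≈ 0.84076 (5 s.f.)

0.84076


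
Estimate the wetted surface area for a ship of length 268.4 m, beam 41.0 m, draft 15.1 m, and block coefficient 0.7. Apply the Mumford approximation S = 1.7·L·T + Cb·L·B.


Formula: S = 1.7*L*T + V/T with V = Cb*L*B*T, i.e. S = L * (1.7*T + Cb*B)
Step 1 — 1.7*T = 1.7 * 15.1 = 25.67 m
Step 2 — Cb*B = 0.7 * 41.0 = 28.7 m
Step 3 — 1.7*T + Cb*B = 25.67 + 28.7 = 54.37 m
Step 4 — S = 268.4 * 54.37 ≈ 14593 m^2 (5 s.f.)

14593 m^2


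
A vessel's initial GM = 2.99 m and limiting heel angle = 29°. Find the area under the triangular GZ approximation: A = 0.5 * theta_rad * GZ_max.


Formula: GZ_max = GM * sin(theta); Area = 0.5 * theta_rad * GZ_max
Step 1 — GZ_max = 2.99 * sin(29°) = 2.99 * 0.48481 = 1.449582 m
Step 2 — theta_rad = 29 * pi/180 = 0.506145 rad
Step 3 — Area = 0.5 * 0.506145 * 1.449582 ≈ 0.36685 m·rad (5 s.f.)

0.36685 m·rad


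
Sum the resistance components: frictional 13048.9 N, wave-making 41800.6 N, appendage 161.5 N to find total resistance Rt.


Formula: Rt = Rf + Rw + Ra
Substituting: Rt = 13048.9 + 41800.6 + 161.5
Result: Rt = 55011.0 N

55011.0 N


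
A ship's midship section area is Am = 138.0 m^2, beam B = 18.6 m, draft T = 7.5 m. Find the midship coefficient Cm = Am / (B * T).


Formula: Cm = Am / (B * T)
Step 1 — B * T = 18.6 * 7.5 = 139.5 m^2
Step 2 — Cm = 138.0 / 139.5 ≈ 0.98925 (5 s.f.)

0.98925


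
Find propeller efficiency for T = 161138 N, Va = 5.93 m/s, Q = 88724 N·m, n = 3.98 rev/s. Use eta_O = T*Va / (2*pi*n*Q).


Formula: eta = T * Va / (2 * pi * n * Q)
Step 1 — numerator = T * Va = 161138 * 5.93 = 955548.34
Step 2 — 2 * pi * n = 2 * pi * 3.98 = 25.007078
Step 3 — denominator = 25.007078 * 88724 = 2218727.99
Step 4 — eta = 955548.34 / 2218727.99 ≈ 0.43067 (5 s.f.)

0.43067


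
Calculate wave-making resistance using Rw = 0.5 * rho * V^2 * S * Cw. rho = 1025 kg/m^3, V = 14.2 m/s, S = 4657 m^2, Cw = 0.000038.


Formula: Rw = 0.5 * rho * V^2 * S * Cw
Step 1 — V^2 = 14.2^2 = 201.64
Step 2 — 0.5 * rho * V^2 = 0.5 * 1025 * 201.64 = 103340.5
Step 3 — Rw = 103340.5 * 4657 * 0.000038 ≈ 18288 N (5 s.f.)

18288 N


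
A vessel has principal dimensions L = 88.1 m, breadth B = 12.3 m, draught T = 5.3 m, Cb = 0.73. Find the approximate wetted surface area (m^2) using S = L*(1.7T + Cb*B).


Formula: S = 1.7*L*T + V/T with V = Cb*L*B*T, i.e. S = L * (1.7*T + Cb*B)
Step 1 — 1.7*T = 1.7 * 5.3 = 9.01 m
Step 2 — Cb*B = 0.73 * 12.3 = 8.979 m
Step 3 — 1.7*T + Cb*B = 9.01 + 8.979 = 17.989 m
Step 4 — S = 88.1 * 17.989 ≈ 1584.8 m^2 (5 s.f.)

1584.8 m^2


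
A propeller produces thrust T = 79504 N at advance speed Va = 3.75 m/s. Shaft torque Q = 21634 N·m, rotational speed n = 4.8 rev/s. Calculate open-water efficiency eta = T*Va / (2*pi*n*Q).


Formula: eta = T * Va / (2 * pi * n * Q)
Step 1 — numerator = T * Va = 79504 * 3.75 = 298140.0
Step 2 — 2 * pi * n = 2 * pi * 4.8 = 30.159289
Step 3 — denominator = 30.159289 * 21634 = 652466.06
Step 4 — eta = 298140.0 / 652466.06 ≈ 0.45694 (5 s.f.)

0.45694


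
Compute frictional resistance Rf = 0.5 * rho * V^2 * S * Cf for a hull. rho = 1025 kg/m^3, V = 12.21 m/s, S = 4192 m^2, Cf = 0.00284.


Formula: Rf = 0.5 * rho * V^2 * S * Cf
Step 1 — V^2 = 12.21^2 = 149.0841
Step 2 — 0.5 * rho * V^2 = 0.5 * 1025 * 149.0841 = 76405.60125
Step 3 — Rf = 76405.60125 * 4192 * 0.00284 ≈ 909630 N (5 s.f.)

909630 N


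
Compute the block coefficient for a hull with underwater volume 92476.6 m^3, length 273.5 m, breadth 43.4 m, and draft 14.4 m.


Formula: Cb = V / (L * B * T)
Step 1 — L * B * T = 273.5 * 43.4 * 14.4 = 170926.56 m^3
Step 2 — Cb = 92476.6 / 170926.56 ≈ 0.54103 (5 s.f.)

0.54103


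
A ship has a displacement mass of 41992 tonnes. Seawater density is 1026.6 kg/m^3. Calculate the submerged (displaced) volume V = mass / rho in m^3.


Formula: V = mass / rho
Step 1 — convert tonnes to kg: 41992 t * 1000 = 41992000 kg
Step 2 — V = 41992000 / 1026.6 ≈ 40904 m^3 (5 s.f.)

40904 m^3


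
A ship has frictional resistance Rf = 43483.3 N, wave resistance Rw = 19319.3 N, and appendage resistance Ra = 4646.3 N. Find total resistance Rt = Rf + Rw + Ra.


Formula: Rt = Rf + Rw + Ra
Substituting: Rt = 43483.3 + 19319.3 + 4646.3
Result: Rt = 67448.9 N

67448.9 N


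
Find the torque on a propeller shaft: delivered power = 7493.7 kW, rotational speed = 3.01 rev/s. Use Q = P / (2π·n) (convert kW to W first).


Formula: Q = P_W / (2 * pi * n)
Step 1 — P_W = 7493.7 kW * 1000 = 7493700.0 W
Step 2 — 2 * pi * n = 2 * pi * 3.01 = 18.912388
Step 3 — Q = 7493700.0 / 18.912388 ≈ 396230 N·m (5 s.f.)

396230 N·m


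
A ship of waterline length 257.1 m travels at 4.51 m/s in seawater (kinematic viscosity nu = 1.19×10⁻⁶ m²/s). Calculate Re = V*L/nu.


Formula: Re = V * L / nu
Step 1 — V * L = 4.51 * 257.1 = 1159.521 m^2/s
Step 2 — Re = 1159.521 / 1.19e-6 = 9.74e+08

9.74e+08


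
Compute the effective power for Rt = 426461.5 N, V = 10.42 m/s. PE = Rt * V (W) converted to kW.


Formula: PE = Rt * V / 1000 (kW)
Step 1 — PE (W) = 426461.5 * 10.42 = 4443728.83 W
Step 2 — PE (kW) = 4443728.83 / 1000 ≈ 4443.7 kW (5 s.f.)

4443.7 kW


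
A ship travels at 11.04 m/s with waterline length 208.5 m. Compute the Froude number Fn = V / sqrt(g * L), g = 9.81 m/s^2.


Formula: Fn = V / sqrt(g * L)
Step 1 — g * L = 9.81 * 208.5 = 2045.385
Step 2 — sqrt(g * L) = sqrt(2045.385) = 45.225933
Step 3 — Fn = 11.04 / 45.225933 ≈ 0.24411 (5 s.f.)

0.24411


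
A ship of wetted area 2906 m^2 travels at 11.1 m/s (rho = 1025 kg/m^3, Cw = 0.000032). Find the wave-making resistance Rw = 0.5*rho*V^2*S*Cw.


Formula: Rw = 0.5 * rho * V^2 * S * Cw
Step 1 — V^2 = 11.1^2 = 123.21
Step 2 — 0.5 * rho * V^2 = 0.5 * 1025 * 123.21 = 63145.125
Step 3 — Rw = 63145.125 * 2906 * 0.000032 ≈ 5872.0 N (5 s.f.)

5872.0 N


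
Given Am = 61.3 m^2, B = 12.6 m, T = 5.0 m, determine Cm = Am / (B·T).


Formula: Cm = Am / (B * T)
Step 1 — B * T = 12.6 * 5.0 = 63.0 m^2
Step 2 — Cm = 61.3 / 63.0 ≈ 0.97302 (5 s.f.)

0.97302
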